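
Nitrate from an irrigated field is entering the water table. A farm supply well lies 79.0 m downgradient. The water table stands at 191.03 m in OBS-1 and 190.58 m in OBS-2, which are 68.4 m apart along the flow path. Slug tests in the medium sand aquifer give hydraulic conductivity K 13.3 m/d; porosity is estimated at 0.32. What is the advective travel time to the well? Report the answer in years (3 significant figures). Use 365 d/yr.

0.792 years

Hydraulic gradient i = (191.03 − 190.58) / 68.4 = 0.45 / 68.4 = 0.006579
q = Ki = 13.3 × 0.006579 = 0.08750 m/d
Seepage velocity v = q / n = 0.08750 / 0.32 = 0.2734 m/d
t = L / v = 79.0 / 0.2734 = 288.9 d
   = 288.9 / 365 = 0.792 yr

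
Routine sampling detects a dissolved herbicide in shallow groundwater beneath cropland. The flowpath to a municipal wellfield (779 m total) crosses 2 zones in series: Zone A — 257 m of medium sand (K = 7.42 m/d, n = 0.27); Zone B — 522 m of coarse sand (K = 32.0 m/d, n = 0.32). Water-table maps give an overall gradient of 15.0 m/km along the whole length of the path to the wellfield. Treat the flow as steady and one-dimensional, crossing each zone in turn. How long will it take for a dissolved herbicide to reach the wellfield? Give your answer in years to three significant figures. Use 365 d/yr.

Continuity: the same q passes through each zone, so ΔH = q·Σ(L_j/K_j) — the zones act as resistances in series.
Σ(L/K) = 257/7.42 + 522/32.0 = 34.64 + 16.31 = 50.95 d
K_eq = L_total / Σ(L/K) = 779 / 50.95 = 15.29 m/d
q = K_eq · i = 15.29 × 0.015 = 0.2293 m/d (same in every zone)
Zone A: v = q/n = 0.2293/0.27 = 0.8494 m/d → t_A = 257/0.8494 = 302.6 d
Zone B: v = q/n = 0.2293/0.32 = 0.7167 m/d → t_B = 522/0.7167 = 728.3 d
Total t = 302.6 + 728.3 = 1031 d
   = 1031 / 365 = 2.82 yr

2.82 years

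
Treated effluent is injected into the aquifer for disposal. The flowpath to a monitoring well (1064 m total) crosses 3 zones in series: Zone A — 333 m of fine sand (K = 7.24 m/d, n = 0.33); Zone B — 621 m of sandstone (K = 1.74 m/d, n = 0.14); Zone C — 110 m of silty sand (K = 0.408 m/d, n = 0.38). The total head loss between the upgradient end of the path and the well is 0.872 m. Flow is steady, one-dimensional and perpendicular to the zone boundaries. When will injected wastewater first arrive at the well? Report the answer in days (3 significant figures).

184000 days

Steady 1-D flow in series ⇒ the Darcy flux q is identical in every zone and the zone head losses add (resistances L/K in series).
Σ(L/K) = 333/7.24 + 621/1.74 + 110/0.408 = 45.99 + 356.9 + 269.6 = 672.5 d
q = ΔH / Σ(L/K) = 0.872 / 672.5 = 0.001297 m/d (same in every zone)
Zone A: v = q/n = 0.001297/0.33 = 0.003929 m/d → t_A = 333/0.003929 = 84750 d
Zone B: v = q/n = 0.001297/0.14 = 0.009262 m/d → t_B = 621/0.009262 = 67050 d
Zone C: v = q/n = 0.001297/0.38 = 0.003412 m/d → t_C = 110/0.003412 = 32240 d
Total t = 84750 + 67050 + 32240 = 184000 d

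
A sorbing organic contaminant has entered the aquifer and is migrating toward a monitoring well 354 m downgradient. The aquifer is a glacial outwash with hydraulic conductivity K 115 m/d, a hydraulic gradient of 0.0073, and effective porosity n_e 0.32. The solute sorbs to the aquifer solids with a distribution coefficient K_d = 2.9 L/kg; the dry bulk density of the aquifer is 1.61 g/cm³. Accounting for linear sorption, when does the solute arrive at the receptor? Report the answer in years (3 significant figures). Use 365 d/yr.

Darcy flux q = K·i = 115 × 0.0073 = 0.8395 m/d
Seepage velocity v = q / n = 0.8395 / 0.32 = 2.623 m/d
Retardation R = 1 + ρ_b·K_d/n = 1 + 1.61×2.9/0.32 = 15.59
Contaminant velocity v_c = v/R = 2.623/15.59 = 0.1683 m/d
t = L/v_c = 354/0.1683 = 2104 d
   = 2104/365 = 5.76 yr

5.76 years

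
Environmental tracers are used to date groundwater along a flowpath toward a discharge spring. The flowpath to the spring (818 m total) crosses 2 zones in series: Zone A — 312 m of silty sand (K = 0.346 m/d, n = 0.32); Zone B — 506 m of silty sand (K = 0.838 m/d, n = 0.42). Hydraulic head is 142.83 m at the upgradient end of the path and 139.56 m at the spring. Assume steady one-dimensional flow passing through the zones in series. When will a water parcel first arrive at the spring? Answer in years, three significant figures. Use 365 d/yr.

Total head drop ΔH = 142.83 − 139.56 = 3.27 m
Steady 1-D flow in series ⇒ the Darcy flux q is identical in every zone and the zone head losses add (resistances L/K in series).
Σ(L/K) = 312/0.346 + 506/0.838 = 901.7 + 603.8 = 1506 d
q = ΔH / Σ(L/K) = 3.27 / 1506 = 0.002172 m/d (same in every zone)
Zone A: v = q/n = 0.002172/0.32 = 0.006787 m/d → t_A = 312/0.006787 = 45970 d
Zone B: v = q/n = 0.002172/0.42 = 0.005171 m/d → t_B = 506/0.005171 = 97850 d
Total t = 45970 + 97850 = 143800 d
   = 143800 / 365 = 394 yr

394 years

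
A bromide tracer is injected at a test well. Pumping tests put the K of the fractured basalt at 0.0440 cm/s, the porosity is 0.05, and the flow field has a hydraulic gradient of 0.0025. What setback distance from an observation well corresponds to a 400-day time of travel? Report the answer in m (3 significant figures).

760 m

K = 0.0440 cm/s × 864 = 38.02 m/d
q = Ki = 38.02 × 0.0025 = 0.09504 m/d
Seepage velocity v = q / n = 0.09504 / 0.05 = 1.901 m/d
L = v × T = 1.901 × 400 = 760.3 m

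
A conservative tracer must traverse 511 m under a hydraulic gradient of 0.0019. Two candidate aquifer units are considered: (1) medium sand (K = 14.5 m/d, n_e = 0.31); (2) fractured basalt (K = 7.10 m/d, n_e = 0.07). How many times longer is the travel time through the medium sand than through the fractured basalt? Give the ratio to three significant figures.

2.17

Unit 1 (medium sand): v = 14.5×0.0019/0.31 = 0.08887 m/d, t = 511/0.08887 = 5750 d
Unit 2 (fractured basalt): v = 7.10×0.0019/0.07 = 0.1927 m/d, t = 511/0.1927 = 2652 d
t(medium sand) / t(fractured basalt) = 5750/2652 = 2.17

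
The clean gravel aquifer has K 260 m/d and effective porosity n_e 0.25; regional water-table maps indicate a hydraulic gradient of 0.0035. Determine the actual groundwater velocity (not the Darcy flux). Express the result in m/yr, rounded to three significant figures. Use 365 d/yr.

1330 m/yr

q = Ki = 260 × 0.0035 = 0.9100 m/d
Seepage velocity v = q / n = 0.9100 / 0.25 = 3.640 m/d
   = 3.640 × 365 = 1330 m/yr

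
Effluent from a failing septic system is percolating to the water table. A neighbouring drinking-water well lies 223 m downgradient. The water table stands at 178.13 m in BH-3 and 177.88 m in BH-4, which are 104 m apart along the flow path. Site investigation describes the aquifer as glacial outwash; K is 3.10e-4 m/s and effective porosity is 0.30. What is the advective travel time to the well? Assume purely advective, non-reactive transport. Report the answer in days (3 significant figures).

1040 days

Hydraulic gradient i = (178.13 − 177.88) / 104 = 0.25 / 104 = 0.002404
K = 3.10e-4 m/s × 86400 s/d = 26.78 m/d
q = Ki = 26.78 × 0.002404 = 0.06438 m/d
Seepage velocity v = q / n = 0.06438 / 0.30 = 0.2146 m/d
t = L / v = 223 / 0.2146 = 1039 d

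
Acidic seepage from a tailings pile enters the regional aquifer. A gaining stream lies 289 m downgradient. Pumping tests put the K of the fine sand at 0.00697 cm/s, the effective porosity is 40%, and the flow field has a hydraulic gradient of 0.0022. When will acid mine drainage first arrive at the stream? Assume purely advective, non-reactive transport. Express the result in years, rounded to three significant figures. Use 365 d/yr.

K = 0.00697 cm/s × 864 = 6.022 m/d
Specific discharge q = 6.022 × 0.0022 = 0.01325 m/d
Average linear velocity = 0.01325 / 0.40 = 0.03312 m/d
t = L / v = 289 / 0.03312 = 8725 d
   = 8725 / 365 = 23.9 yr

23.9 years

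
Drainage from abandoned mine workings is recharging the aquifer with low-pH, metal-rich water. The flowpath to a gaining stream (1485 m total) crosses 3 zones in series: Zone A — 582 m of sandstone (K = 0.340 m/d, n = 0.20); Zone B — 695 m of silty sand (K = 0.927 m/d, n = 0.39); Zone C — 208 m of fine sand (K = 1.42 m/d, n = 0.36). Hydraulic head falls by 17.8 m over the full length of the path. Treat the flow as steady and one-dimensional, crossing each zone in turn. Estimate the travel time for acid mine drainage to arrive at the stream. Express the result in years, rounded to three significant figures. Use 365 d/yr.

186 years

Continuity: the same q passes through each zone, so ΔH = q·Σ(L_j/K_j) — the zones act as resistances in series.
Σ(L/K) = 582/0.340 + 695/0.927 + 208/1.42 = 1712 + 749.7 + 146.5 = 2608 d
q = ΔH / Σ(L/K) = 17.8 / 2608 = 0.006825 m/d (same in every zone)
Zone A: v = q/n = 0.006825/0.20 = 0.03413 m/d → t_A = 582/0.03413 = 17050 d
Zone B: v = q/n = 0.006825/0.39 = 0.01750 m/d → t_B = 695/0.01750 = 39710 d
Zone C: v = q/n = 0.006825/0.36 = 0.01896 m/d → t_C = 208/0.01896 = 10970 d
Total t = 17050 + 39710 + 10970 = 67740 d
   = 67740 / 365 = 186 yr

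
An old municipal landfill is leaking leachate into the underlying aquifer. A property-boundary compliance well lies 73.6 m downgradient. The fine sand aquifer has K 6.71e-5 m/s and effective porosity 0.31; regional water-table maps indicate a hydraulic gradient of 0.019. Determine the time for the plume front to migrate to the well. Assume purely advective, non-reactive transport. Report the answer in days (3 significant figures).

K = 6.71e-5 m/s × 86400 s/d = 5.797 m/d
Darcy flux q = K·i = 5.797 × 0.019 = 0.1102 m/d
v = Ki/n = 5.797·0.019/0.31 = 0.3553 m/d
t = L / v = 73.6 / 0.3553 = 207.1 d

207 days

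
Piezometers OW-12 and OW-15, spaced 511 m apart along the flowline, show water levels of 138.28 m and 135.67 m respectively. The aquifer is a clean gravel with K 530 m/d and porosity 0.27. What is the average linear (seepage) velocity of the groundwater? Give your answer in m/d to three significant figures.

Hydraulic gradient i = (138.28 − 135.67) / 511 = 2.61 / 511 = 0.005108
Darcy flux q = K·i = 530 × 0.005108 = 2.707 m/d
v = Ki/n = 530·0.005108/0.27 = 10.03 m/d

10.0 m/d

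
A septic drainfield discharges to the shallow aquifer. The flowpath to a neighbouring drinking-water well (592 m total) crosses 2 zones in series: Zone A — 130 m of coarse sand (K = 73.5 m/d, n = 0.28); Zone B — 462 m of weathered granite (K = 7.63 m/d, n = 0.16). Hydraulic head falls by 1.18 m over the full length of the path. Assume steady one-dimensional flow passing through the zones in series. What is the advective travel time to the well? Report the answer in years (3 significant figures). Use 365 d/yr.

16.0 years

Steady 1-D flow in series ⇒ the Darcy flux q is identical in every zone and the zone head losses add (resistances L/K in series).
Σ(L/K) = 130/73.5 + 462/7.63 = 1.769 + 60.55 = 62.32 d
q = ΔH / Σ(L/K) = 1.18 / 62.32 = 0.01893 m/d (same in every zone)
Zone A: v = q/n = 0.01893/0.28 = 0.06762 m/d → t_A = 130/0.06762 = 1922 d
Zone B: v = q/n = 0.01893/0.16 = 0.1183 m/d → t_B = 462/0.1183 = 3904 d
Total t = 1922 + 3904 = 5826 d
   = 5826 / 365 = 16.0 yr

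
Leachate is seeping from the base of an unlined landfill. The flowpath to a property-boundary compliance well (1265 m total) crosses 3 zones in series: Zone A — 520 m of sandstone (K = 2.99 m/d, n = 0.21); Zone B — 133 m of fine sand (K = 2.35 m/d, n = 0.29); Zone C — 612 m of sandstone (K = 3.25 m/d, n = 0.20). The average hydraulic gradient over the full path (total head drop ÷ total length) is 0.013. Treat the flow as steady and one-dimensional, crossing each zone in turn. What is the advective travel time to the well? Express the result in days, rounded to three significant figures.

Steady 1-D flow in series ⇒ the Darcy flux q is identical in every zone and the zone head losses add (resistances L/K in series).
Σ(L/K) = 520/2.99 + 133/2.35 + 612/3.25 = 173.9 + 56.60 + 188.3 = 418.8 d
K_eq = L_total / Σ(L/K) = 1265 / 418.8 = 3.020 m/d
q = K_eq · i = 3.020 × 0.013 = 0.03927 m/d (same in every zone)
Zone A: v = q/n = 0.03927/0.21 = 0.1870 m/d → t_A = 520/0.1870 = 2781 d
Zone B: v = q/n = 0.03927/0.29 = 0.1354 m/d → t_B = 133/0.1354 = 982.3 d
Zone C: v = q/n = 0.03927/0.20 = 0.1963 m/d → t_C = 612/0.1963 = 3117 d
Total t = 2781 + 982.3 + 3117 = 6881 d

6880 days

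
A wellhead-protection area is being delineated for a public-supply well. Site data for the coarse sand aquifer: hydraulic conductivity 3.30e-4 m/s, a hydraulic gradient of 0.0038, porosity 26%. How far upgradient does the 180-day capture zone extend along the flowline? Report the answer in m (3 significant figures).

K = 3.30e-4 m/s × 86400 s/d = 28.51 m/d
Specific discharge q = 28.51 × 0.0038 = 0.1083 m/d
Seepage velocity v = q / n = 0.1083 / 0.26 = 0.4167 m/d
L = v × T = 0.4167 × 180 = 75.01 m

75.0 m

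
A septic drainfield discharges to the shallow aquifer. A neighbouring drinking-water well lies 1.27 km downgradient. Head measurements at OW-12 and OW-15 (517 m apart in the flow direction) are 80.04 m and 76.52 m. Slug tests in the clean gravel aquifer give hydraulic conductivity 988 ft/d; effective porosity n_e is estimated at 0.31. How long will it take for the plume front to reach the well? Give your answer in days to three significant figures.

192 days

Hydraulic gradient i = (80.04 − 76.52) / 517 = 3.52 / 517 = 0.006809
K = 988 ft/d × 0.3048 = 301.1 m/d
q = Ki = 301.1 × 0.006809 = 2.050 m/d
v = Ki/n = 301.1·0.006809/0.31 = 6.614 m/d
L = 1.27 km = 1270 m
t = L / v = 1270 / 6.614 = 192.0 d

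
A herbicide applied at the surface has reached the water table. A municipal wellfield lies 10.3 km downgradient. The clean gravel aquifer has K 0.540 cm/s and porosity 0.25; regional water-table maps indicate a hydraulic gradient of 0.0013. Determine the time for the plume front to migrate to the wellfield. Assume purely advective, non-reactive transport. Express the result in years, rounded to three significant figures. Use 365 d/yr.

K = 0.540 cm/s × 864 = 466.6 m/d
Darcy flux q = K·i = 466.6 × 0.0013 = 0.6065 m/d
Seepage velocity v = q / n = 0.6065 / 0.25 = 2.426 m/d
L = 10.3 km = 10300 m
t = L / v = 10300 / 2.426 = 4245 d
   = 4245 / 365 = 11.6 yr

11.6 years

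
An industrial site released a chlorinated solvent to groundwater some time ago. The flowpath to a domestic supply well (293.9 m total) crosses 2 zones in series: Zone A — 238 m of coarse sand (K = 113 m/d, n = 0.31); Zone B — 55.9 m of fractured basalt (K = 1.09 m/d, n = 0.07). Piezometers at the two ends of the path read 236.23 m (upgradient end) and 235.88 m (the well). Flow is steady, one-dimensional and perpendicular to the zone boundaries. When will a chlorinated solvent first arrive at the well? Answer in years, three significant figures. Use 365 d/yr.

32.5 years

Total head drop ΔH = 236.23 − 235.88 = 0.35 m
Steady 1-D flow in series ⇒ the Darcy flux q is identical in every zone and the zone head losses add (resistances L/K in series).
Σ(L/K) = 238/113 + 55.9/1.09 = 2.106 + 51.28 = 53.39 d
q = ΔH / Σ(L/K) = 0.35 / 53.39 = 0.006555 m/d (same in every zone)
Zone A: v = q/n = 0.006555/0.31 = 0.02115 m/d → t_A = 238/0.02115 = 11250 d
Zone B: v = q/n = 0.006555/0.07 = 0.09365 m/d → t_B = 55.9/0.09365 = 596.9 d
Total t = 11250 + 596.9 = 11850 d
   = 11850 / 365 = 32.5 yr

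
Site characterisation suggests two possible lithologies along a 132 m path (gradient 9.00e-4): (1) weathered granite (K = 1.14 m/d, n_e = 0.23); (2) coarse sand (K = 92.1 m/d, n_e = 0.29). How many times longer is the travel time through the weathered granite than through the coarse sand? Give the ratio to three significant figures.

64.1

Unit 1 (weathered granite): v = 1.14×9.0e-4/0.23 = 0.004461 m/d, t = 132/0.004461 = 29590 d
Unit 2 (coarse sand): v = 92.1×9.0e-4/0.29 = 0.2858 m/d, t = 132/0.2858 = 461.8 d
t(weathered granite) / t(coarse sand) = 29590/461.8 = 64.1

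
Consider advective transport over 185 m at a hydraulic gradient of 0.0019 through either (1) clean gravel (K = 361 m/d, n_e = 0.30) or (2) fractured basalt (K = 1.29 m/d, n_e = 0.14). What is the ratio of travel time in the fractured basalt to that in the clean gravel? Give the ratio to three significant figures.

131

Unit 1 (clean gravel): v = 361×0.0019/0.30 = 2.286 m/d, t = 185/2.286 = 80.92 d
Unit 2 (fractured basalt): v = 1.29×0.0019/0.14 = 0.01751 m/d, t = 185/0.01751 = 10570 d
t(fractured basalt) / t(clean gravel) = 10570/80.92 = 131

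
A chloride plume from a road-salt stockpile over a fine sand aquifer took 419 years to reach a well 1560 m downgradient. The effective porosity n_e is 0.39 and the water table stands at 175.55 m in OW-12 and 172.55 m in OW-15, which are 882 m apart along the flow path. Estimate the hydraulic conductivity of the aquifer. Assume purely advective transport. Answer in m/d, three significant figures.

1.17 m/d

Hydraulic gradient i = (175.55 − 172.55) / 882 = 3.00 / 882 = 0.003401
t = 419 years = 152900 d
v = L / t = 1560 / 152900 = 0.01020 m/d
K = v · n / i = 0.01020 × 0.39 / 0.003401 = 1.17 m/d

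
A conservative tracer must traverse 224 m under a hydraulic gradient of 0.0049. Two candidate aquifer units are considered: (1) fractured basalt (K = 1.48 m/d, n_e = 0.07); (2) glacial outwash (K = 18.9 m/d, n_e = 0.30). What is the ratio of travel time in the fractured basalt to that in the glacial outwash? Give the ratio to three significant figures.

Unit 1 (fractured basalt): v = 1.48×0.0049/0.07 = 0.1036 m/d, t = 224/0.1036 = 2162 d
Unit 2 (glacial outwash): v = 18.9×0.0049/0.30 = 0.3087 m/d, t = 224/0.3087 = 725.6 d
t(fractured basalt) / t(glacial outwash) = 2162/725.6 = 2.98

2.98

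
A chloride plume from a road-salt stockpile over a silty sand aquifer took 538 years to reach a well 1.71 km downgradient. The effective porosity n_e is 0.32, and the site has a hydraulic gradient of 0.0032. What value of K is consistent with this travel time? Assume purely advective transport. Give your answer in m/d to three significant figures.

0.871 m/d

t = 538 years = 196400 d
L = 1.71 km = 1710 m
v = L / t = 1710 / 196400 = 0.008708 m/d
K = v · n / i = 0.008708 × 0.32 / 0.0032 = 0.871 m/d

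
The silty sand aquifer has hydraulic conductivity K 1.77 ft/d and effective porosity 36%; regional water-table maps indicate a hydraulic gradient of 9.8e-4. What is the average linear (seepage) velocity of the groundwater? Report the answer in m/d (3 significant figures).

K = 1.77 ft/d × 0.3048 = 0.5395 m/d
Specific discharge q = 0.5395 × 9.8e-4 = 5.287e-4 m/d
v = Ki/n = 0.5395·9.8e-4/0.36 = 0.001469 m/d

0.00147 m/d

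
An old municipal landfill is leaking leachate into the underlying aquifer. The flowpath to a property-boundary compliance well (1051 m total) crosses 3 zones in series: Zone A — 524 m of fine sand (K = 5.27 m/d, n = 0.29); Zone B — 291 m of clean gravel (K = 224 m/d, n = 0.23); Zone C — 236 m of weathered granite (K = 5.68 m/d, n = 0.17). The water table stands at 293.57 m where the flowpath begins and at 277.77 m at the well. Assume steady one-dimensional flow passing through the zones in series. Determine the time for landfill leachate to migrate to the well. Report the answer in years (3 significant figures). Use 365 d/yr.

6.39 years

Total head drop ΔH = 293.57 − 277.77 = 15.80 m
Continuity: the same q passes through each zone, so ΔH = q·Σ(L_j/K_j) — the zones act as resistances in series.
Σ(L/K) = 524/5.27 + 291/224 + 236/5.68 = 99.43 + 1.299 + 41.55 = 142.3 d
q = ΔH / Σ(L/K) = 15.80 / 142.3 = 0.1110 m/d (same in every zone)
Zone A: v = q/n = 0.1110/0.29 = 0.3829 m/d → t_A = 524/0.3829 = 1368 d
Zone B: v = q/n = 0.1110/0.23 = 0.4828 m/d → t_B = 291/0.4828 = 602.7 d
Zone C: v = q/n = 0.1110/0.17 = 0.6532 m/d → t_C = 236/0.6532 = 361.3 d
Total t = 1368 + 602.7 + 361.3 = 2332 d
   = 2332 / 365 = 6.39 yr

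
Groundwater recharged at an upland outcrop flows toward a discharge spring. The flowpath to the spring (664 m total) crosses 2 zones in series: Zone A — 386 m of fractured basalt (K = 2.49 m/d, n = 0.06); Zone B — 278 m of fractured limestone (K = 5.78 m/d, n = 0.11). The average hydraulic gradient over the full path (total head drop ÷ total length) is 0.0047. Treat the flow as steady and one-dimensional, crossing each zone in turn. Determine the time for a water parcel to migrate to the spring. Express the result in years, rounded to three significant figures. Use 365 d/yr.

Steady 1-D flow in series ⇒ the Darcy flux q is identical in every zone and the zone head losses add (resistances L/K in series).
Σ(L/K) = 386/2.49 + 278/5.78 = 155.0 + 48.10 = 203.1 d
K_eq = L_total / Σ(L/K) = 664 / 203.1 = 3.269 m/d
q = K_eq · i = 3.269 × 0.0047 = 0.01536 m/d (same in every zone)
Zone A: v = q/n = 0.01536/0.06 = 0.2561 m/d → t_A = 386/0.2561 = 1507 d
Zone B: v = q/n = 0.01536/0.11 = 0.1397 m/d → t_B = 278/0.1397 = 1990 d
Total t = 1507 + 1990 = 3498 d
   = 3498 / 365 = 9.58 yr

9.58 years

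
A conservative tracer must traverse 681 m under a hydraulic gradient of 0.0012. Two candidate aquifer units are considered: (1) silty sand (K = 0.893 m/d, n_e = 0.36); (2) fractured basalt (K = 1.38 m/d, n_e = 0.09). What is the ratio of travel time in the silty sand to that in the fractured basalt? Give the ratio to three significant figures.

6.18

Unit 1 (silty sand): v = 0.893×0.0012/0.36 = 0.002977 m/d, t = 681/0.002977 = 228800 d
Unit 2 (fractured basalt): v = 1.38×0.0012/0.09 = 0.01840 m/d, t = 681/0.01840 = 37010 d
t(silty sand) / t(fractured basalt) = 228800/37010 = 6.18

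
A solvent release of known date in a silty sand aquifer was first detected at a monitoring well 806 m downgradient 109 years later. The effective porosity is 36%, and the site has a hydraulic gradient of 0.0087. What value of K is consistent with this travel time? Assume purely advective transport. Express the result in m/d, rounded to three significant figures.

t = 109 years = 39790 d
v = L / t = 806 / 39790 = 0.02026 m/d
K = v · n / i = 0.02026 × 0.36 / 0.0087 = 0.838 m/d

0.838 m/d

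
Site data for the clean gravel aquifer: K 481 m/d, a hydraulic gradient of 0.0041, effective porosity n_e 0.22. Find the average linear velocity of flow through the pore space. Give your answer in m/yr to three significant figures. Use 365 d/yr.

3270 m/yr

Darcy flux q = K·i = 481 × 0.0041 = 1.972 m/d
Seepage velocity v = q / n = 1.972 / 0.22 = 8.964 m/d
   = 8.964 × 365 = 3270 m/yr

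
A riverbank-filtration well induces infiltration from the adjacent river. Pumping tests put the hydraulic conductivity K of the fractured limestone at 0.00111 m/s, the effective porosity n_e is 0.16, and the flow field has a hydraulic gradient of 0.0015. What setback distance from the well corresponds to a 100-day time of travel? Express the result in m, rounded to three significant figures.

K = 0.00111 m/s × 86400 s/d = 95.90 m/d
Specific discharge q = 95.90 × 0.0015 = 0.1439 m/d
Seepage velocity v = q / n = 0.1439 / 0.16 = 0.8991 m/d
L = v × T = 0.8991 × 100 = 89.91 m

89.9 m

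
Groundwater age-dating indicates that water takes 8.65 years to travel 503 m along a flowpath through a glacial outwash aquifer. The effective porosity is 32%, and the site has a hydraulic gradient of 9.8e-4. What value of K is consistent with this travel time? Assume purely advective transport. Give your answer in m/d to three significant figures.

52.0 m/d

t = 8.65 years = 3157 d
v = L / t = 503 / 3157 = 0.1593 m/d
K = v · n / i = 0.1593 × 0.32 / 9.8e-4 = 52.0 m/d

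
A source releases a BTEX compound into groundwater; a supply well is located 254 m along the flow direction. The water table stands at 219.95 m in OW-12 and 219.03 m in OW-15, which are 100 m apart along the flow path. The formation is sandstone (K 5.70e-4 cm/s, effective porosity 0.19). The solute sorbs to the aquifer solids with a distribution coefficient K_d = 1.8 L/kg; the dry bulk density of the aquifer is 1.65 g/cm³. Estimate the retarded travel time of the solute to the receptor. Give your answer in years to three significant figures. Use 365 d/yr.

485 years

Hydraulic gradient i = (219.95 − 219.03) / 100 = 0.92 / 100 = 0.009200
K = 5.70e-4 cm/s × 864 = 0.4925 m/d
q = Ki = 0.4925 × 0.009200 = 0.004531 m/d
Seepage velocity v = q / n = 0.004531 / 0.19 = 0.02385 m/d
Retardation R = 1 + ρ_b·K_d/n = 1 + 1.65×1.8/0.19 = 16.63
Contaminant velocity v_c = v/R = 0.02385/16.63 = 0.001434 m/d
t = L/v_c = 254/0.001434 = 177200 d
   = 177200/365 = 485 yr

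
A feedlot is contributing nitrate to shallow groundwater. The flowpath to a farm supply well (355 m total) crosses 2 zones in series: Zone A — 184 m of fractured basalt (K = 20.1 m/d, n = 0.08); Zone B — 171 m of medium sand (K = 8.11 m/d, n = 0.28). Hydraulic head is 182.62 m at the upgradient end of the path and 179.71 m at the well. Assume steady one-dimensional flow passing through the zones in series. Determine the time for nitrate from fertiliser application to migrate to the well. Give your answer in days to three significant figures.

651 days

Total head drop ΔH = 182.62 − 179.71 = 2.91 m
Steady 1-D flow in series ⇒ the Darcy flux q is identical in every zone and the zone head losses add (resistances L/K in series).
Σ(L/K) = 184/20.1 + 171/8.11 = 9.154 + 21.09 = 30.24 d
q = ΔH / Σ(L/K) = 2.91 / 30.24 = 0.09623 m/d (same in every zone)
Zone A: v = q/n = 0.09623/0.08 = 1.203 m/d → t_A = 184/1.203 = 153.0 d
Zone B: v = q/n = 0.09623/0.28 = 0.3437 m/d → t_B = 171/0.3437 = 497.5 d
Total t = 153.0 + 497.5 = 650.5 d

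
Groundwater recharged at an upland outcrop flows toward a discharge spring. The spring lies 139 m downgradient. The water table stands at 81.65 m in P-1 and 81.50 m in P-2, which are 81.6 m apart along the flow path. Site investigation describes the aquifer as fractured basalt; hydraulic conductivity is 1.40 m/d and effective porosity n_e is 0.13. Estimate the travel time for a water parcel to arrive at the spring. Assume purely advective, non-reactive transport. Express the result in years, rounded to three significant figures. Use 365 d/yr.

Hydraulic gradient i = (81.65 − 81.50) / 81.6 = 0.15 / 81.6 = 0.001838
Specific discharge q = 1.40 × 0.001838 = 0.002574 m/d
v = Ki/n = 1.40·0.001838/0.13 = 0.01980 m/d
t = L / v = 139 / 0.01980 = 7021 d
   = 7021 / 365 = 19.2 yr

19.2 years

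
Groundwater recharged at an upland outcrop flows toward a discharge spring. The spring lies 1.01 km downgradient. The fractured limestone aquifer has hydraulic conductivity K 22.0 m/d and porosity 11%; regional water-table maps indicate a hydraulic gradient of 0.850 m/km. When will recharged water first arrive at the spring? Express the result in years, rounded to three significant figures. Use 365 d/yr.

16.3 years

Darcy flux q = K·i = 22.0 × 8.5e-4 = 0.01870 m/d
Seepage velocity v = q / n = 0.01870 / 0.11 = 0.1700 m/d
L = 1.01 km = 1010 m
t = L / v = 1010 / 0.1700 = 5941 d
   = 5941 / 365 = 16.3 yr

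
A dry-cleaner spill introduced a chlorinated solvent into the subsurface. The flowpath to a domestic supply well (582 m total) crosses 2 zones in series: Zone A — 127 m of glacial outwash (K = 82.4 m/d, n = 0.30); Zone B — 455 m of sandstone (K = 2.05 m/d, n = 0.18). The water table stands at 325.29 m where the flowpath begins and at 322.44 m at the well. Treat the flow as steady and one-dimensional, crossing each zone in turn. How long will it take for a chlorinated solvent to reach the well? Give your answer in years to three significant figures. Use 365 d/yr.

Total head drop ΔH = 325.29 − 322.44 = 2.85 m
Steady 1-D flow in series ⇒ the Darcy flux q is identical in every zone and the zone head losses add (resistances L/K in series).
Σ(L/K) = 127/82.4 + 455/2.05 = 1.541 + 222.0 = 223.5 d
q = ΔH / Σ(L/K) = 2.85 / 223.5 = 0.01275 m/d (same in every zone)
Zone A: v = q/n = 0.01275/0.30 = 0.04251 m/d → t_A = 127/0.04251 = 2988 d
Zone B: v = q/n = 0.01275/0.18 = 0.07085 m/d → t_B = 455/0.07085 = 6422 d
Total t = 2988 + 6422 = 9410 d
   = 9410 / 365 = 25.8 yr

25.8 years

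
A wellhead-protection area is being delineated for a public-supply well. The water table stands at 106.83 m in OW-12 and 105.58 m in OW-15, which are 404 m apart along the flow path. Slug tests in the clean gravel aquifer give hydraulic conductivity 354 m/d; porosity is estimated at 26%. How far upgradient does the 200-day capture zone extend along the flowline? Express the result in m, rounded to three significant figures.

843 m

Hydraulic gradient i = (106.83 − 105.58) / 404 = 1.25 / 404 = 0.003094
q = Ki = 354 × 0.003094 = 1.095 m/d
v_s = q/n_e = 1.095/0.26 = 4.213 m/d
L = v × T = 4.213 × 200 = 842.5 m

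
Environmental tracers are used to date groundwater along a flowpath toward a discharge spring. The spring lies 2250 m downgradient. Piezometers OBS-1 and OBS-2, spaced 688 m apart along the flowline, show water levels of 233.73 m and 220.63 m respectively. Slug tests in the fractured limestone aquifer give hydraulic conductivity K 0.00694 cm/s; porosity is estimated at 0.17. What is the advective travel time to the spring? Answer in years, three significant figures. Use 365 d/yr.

Hydraulic gradient i = (233.73 − 220.63) / 688 = 13.10 / 688 = 0.01904
K = 0.00694 cm/s × 864 = 5.996 m/d
Darcy flux q = K·i = 5.996 × 0.01904 = 0.1142 m/d
v_s = q/n_e = 0.1142/0.17 = 0.6716 m/d
t = L / v = 2250 / 0.6716 = 3350 d
   = 3350 / 365 = 9.18 yr

9.18 years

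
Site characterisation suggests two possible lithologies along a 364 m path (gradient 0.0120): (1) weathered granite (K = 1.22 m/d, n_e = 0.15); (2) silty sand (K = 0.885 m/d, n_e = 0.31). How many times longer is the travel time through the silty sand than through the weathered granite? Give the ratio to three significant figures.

Unit 1 (weathered granite): v = 1.22×0.012/0.15 = 0.09760 m/d, t = 364/0.09760 = 3730 d
Unit 2 (silty sand): v = 0.885×0.012/0.31 = 0.03426 m/d, t = 364/0.03426 = 10630 d
t(silty sand) / t(weathered granite) = 10630/3730 = 2.85

2.85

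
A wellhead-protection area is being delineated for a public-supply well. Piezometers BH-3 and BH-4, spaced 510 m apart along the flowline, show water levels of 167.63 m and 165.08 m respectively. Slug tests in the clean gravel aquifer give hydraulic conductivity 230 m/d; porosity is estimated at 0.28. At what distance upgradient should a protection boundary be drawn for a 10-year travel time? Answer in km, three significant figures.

Hydraulic gradient i = (167.63 − 165.08) / 510 = 2.55 / 510 = 0.005000
q = Ki = 230 × 0.005000 = 1.150 m/d
v_s = q/n_e = 1.150/0.28 = 4.107 m/d
T = 10 yr × 365 = 3650 d
L = v × T = 4.107 × 3650 = 14990 m
   = 15.0 km

15.0 km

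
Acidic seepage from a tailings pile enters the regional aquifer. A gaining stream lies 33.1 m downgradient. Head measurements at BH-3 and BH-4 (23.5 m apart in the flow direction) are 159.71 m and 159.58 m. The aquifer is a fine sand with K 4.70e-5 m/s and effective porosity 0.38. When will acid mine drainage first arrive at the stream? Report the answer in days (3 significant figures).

560 days

Hydraulic gradient i = (159.71 − 159.58) / 23.5 = 0.13 / 23.5 = 0.005532
K = 4.70e-5 m/s × 86400 s/d = 4.061 m/d
Darcy flux q = K·i = 4.061 × 0.005532 = 0.02246 m/d
Seepage velocity v = q / n = 0.02246 / 0.38 = 0.05912 m/d
t = L / v = 33.1 / 0.05912 = 559.9 d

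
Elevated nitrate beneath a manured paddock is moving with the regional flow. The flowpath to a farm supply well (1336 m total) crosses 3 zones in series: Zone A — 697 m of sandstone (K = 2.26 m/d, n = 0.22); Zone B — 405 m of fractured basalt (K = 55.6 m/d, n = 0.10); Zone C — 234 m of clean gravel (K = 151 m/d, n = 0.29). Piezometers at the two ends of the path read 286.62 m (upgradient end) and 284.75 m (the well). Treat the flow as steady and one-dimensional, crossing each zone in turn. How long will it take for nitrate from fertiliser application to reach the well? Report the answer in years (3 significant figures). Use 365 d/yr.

Total head drop ΔH = 286.62 − 284.75 = 1.87 m
Steady 1-D flow in series ⇒ the Darcy flux q is identical in every zone and the zone head losses add (resistances L/K in series).
Σ(L/K) = 697/2.26 + 405/55.6 + 234/151 = 308.4 + 7.284 + 1.550 = 317.2 d
q = ΔH / Σ(L/K) = 1.87 / 317.2 = 0.005895 m/d (same in every zone)
Zone A: v = q/n = 0.005895/0.22 = 0.02679 m/d → t_A = 697/0.02679 = 26010 d
Zone B: v = q/n = 0.005895/0.10 = 0.05895 m/d → t_B = 405/0.05895 = 6871 d
Zone C: v = q/n = 0.005895/0.29 = 0.02033 m/d → t_C = 234/0.02033 = 11510 d
Total t = 26010 + 6871 + 11510 = 44400 d
   = 44400 / 365 = 122 yr

122 years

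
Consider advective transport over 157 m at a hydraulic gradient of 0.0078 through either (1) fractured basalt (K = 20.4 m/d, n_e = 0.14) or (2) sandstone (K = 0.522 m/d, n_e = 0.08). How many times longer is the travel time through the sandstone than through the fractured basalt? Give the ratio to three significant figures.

22.3

Unit 1 (fractured basalt): v = 20.4×0.0078/0.14 = 1.137 m/d, t = 157/1.137 = 138.1 d
Unit 2 (sandstone): v = 0.522×0.0078/0.08 = 0.05089 m/d, t = 157/0.05089 = 3085 d
t(sandstone) / t(fractured basalt) = 3085/138.1 = 22.3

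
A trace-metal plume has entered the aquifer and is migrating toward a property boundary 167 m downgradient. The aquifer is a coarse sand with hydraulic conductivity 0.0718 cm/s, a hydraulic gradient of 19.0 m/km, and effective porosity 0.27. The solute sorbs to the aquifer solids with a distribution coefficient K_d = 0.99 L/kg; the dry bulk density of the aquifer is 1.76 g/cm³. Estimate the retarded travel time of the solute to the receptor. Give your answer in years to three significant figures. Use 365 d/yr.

0.781 years

K = 0.0718 cm/s × 864 = 62.04 m/d
q = Ki = 62.04 × 0.019 = 1.179 m/d
Seepage velocity v = q / n = 1.179 / 0.27 = 4.365 m/d
Retardation R = 1 + ρ_b·K_d/n = 1 + 1.76×0.99/0.27 = 7.453
Contaminant velocity v_c = v/R = 4.365/7.453 = 0.5857 m/d
t = L/v_c = 167/0.5857 = 285.1 d
   = 285.1/365 = 0.781 yr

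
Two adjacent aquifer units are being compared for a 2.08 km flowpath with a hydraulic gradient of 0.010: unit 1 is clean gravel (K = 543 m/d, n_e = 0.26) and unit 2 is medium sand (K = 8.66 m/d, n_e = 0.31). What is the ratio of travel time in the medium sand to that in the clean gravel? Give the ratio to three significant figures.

Unit 1 (clean gravel): v = 543×0.010/0.26 = 20.88 m/d, t = 2080/20.88 = 99.59 d
Unit 2 (medium sand): v = 8.66×0.010/0.31 = 0.2794 m/d, t = 2080/0.2794 = 7446 d
t(medium sand) / t(clean gravel) = 7446/99.59 = 74.8

74.8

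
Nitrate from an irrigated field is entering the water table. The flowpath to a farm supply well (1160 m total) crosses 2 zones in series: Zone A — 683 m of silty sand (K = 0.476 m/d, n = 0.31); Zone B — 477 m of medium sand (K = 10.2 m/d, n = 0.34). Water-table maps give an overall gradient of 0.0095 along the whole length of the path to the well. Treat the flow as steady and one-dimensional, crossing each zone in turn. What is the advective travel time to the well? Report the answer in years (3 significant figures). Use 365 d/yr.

138 years

Continuity: the same q passes through each zone, so ΔH = q·Σ(L_j/K_j) — the zones act as resistances in series.
Σ(L/K) = 683/0.476 + 477/10.2 = 1435 + 46.76 = 1482 d
K_eq = L_total / Σ(L/K) = 1160 / 1482 = 0.7829 m/d
q = K_eq · i = 0.7829 × 0.0095 = 0.007438 m/d (same in every zone)
Zone A: v = q/n = 0.007438/0.31 = 0.02399 m/d → t_A = 683/0.02399 = 28470 d
Zone B: v = q/n = 0.007438/0.34 = 0.02188 m/d → t_B = 477/0.02188 = 21810 d
Total t = 28470 + 21810 = 50270 d
   = 50270 / 365 = 138 yr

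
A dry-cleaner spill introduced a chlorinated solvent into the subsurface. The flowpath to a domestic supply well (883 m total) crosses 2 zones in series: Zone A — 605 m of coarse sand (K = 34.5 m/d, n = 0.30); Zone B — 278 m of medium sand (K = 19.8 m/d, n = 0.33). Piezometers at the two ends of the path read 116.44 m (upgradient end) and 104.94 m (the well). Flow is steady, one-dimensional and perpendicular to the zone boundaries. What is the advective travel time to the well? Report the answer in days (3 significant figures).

750 days

Total head drop ΔH = 116.44 − 104.94 = 11.50 m
Steady 1-D flow in series ⇒ the Darcy flux q is identical in every zone and the zone head losses add (resistances L/K in series).
Σ(L/K) = 605/34.5 + 278/19.8 = 17.54 + 14.04 = 31.58 d
q = ΔH / Σ(L/K) = 11.50 / 31.58 = 0.3642 m/d (same in every zone)
Zone A: v = q/n = 0.3642/0.30 = 1.214 m/d → t_A = 605/1.214 = 498.4 d
Zone B: v = q/n = 0.3642/0.33 = 1.104 m/d → t_B = 278/1.104 = 251.9 d
Total t = 498.4 + 251.9 = 750.3 d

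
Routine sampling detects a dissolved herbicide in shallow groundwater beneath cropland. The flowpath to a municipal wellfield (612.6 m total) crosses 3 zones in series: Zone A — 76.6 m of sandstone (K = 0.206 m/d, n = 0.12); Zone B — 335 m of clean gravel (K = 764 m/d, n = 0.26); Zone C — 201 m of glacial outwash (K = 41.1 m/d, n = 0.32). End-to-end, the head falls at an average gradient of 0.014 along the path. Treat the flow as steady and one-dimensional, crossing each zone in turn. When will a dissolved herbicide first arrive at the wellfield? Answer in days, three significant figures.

7060 days

For zones in series the flux q is common to all zones; the equivalent conductivity is the harmonic (thickness-weighted) mean, K_eq = L_total / Σ(L_j/K_j).
Σ(L/K) = 76.6/0.206 + 335/764 + 201/41.1 = 371.8 + 0.4385 + 4.891 = 377.2 d
K_eq = L_total / Σ(L/K) = 612.6 / 377.2 = 1.624 m/d
q = K_eq · i = 1.624 × 0.014 = 0.02274 m/d (same in every zone)
Zone A: v = q/n = 0.02274/0.12 = 0.1895 m/d → t_A = 76.6/0.1895 = 404.2 d
Zone B: v = q/n = 0.02274/0.26 = 0.08746 m/d → t_B = 335/0.08746 = 3830 d
Zone C: v = q/n = 0.02274/0.32 = 0.07106 m/d → t_C = 201/0.07106 = 2829 d
Total t = 404.2 + 3830 + 2829 = 7063 d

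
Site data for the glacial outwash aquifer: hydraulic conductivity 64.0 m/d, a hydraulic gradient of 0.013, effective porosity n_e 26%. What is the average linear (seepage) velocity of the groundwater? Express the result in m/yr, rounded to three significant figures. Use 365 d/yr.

Darcy flux q = K·i = 64.0 × 0.013 = 0.8320 m/d
Seepage velocity v = q / n = 0.8320 / 0.26 = 3.200 m/d
   = 3.200 × 365 = 1170 m/yr

1170 m/yr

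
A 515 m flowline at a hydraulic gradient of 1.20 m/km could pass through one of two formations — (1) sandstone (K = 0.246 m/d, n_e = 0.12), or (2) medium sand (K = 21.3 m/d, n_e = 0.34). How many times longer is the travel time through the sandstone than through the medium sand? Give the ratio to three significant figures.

Unit 1 (sandstone): v = 0.246×0.0012/0.12 = 0.002460 m/d, t = 515/0.002460 = 209300 d
Unit 2 (medium sand): v = 21.3×0.0012/0.34 = 0.07518 m/d, t = 515/0.07518 = 6851 d
t(sandstone) / t(medium sand) = 209300/6851 = 30.6

30.6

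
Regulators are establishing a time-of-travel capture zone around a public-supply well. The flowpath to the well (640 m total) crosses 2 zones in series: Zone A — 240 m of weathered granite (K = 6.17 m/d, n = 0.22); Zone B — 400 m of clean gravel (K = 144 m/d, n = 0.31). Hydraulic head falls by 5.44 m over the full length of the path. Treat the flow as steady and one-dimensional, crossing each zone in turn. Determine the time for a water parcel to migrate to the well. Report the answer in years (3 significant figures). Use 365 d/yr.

Continuity: the same q passes through each zone, so ΔH = q·Σ(L_j/K_j) — the zones act as resistances in series.
Σ(L/K) = 240/6.17 + 400/144 = 38.90 + 2.778 = 41.68 d
q = ΔH / Σ(L/K) = 5.44 / 41.68 = 0.1305 m/d (same in every zone)
Zone A: v = q/n = 0.1305/0.22 = 0.5933 m/d → t_A = 240/0.5933 = 404.5 d
Zone B: v = q/n = 0.1305/0.31 = 0.4211 m/d → t_B = 400/0.4211 = 950.0 d
Total t = 404.5 + 950.0 = 1354 d
   = 1354 / 365 = 3.71 yr

3.71 years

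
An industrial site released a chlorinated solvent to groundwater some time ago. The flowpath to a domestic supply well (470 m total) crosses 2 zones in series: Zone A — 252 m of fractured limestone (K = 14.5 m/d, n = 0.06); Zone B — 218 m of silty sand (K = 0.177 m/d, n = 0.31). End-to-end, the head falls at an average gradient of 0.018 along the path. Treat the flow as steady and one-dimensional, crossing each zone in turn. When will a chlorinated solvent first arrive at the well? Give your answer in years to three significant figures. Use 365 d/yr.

Continuity: the same q passes through each zone, so ΔH = q·Σ(L_j/K_j) — the zones act as resistances in series.
Σ(L/K) = 252/14.5 + 218/0.177 = 17.38 + 1232 = 1249 d
K_eq = L_total / Σ(L/K) = 470 / 1249 = 0.3763 m/d
q = K_eq · i = 0.3763 × 0.018 = 0.006773 m/d (same in every zone)
Zone A: v = q/n = 0.006773/0.06 = 0.1129 m/d → t_A = 252/0.1129 = 2232 d
Zone B: v = q/n = 0.006773/0.31 = 0.02185 m/d → t_B = 218/0.02185 = 9977 d
Total t = 2232 + 9977 = 12210 d
   = 12210 / 365 = 33.5 yr

33.5 years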